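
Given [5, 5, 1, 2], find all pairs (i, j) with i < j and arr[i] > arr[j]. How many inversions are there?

Finding inversions in [5, 5, 1, 2]:

(0, 2): arr[0]=5 > arr[2]=1
(0, 3): arr[0]=5 > arr[3]=2
(1, 2): arr[1]=5 > arr[2]=1
(1, 3): arr[1]=5 > arr[3]=2

Total inversions: 4

The array has 4 inversion(s): (0,2), (0,3), (1,2), (1,3). Each pair (i,j) satisfies i < j and arr[i] > arr[j].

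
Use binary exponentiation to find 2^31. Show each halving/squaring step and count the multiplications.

Computing 2^31 by squaring (build up from 2^1; each line after the first costs one multiplication):

2^1 = 2
2^2 = (2^1)^2 = 2^2 = 4
2^3 = 2 * 2^2 = 2 * 4 = 8
2^6 = (2^3)^2 = 8^2 = 64
2^7 = 2 * 2^6 = 2 * 64 = 128
2^14 = (2^7)^2 = 128^2 = 16384
2^15 = 2 * 2^14 = 2 * 16384 = 32768
2^30 = (2^15)^2 = 32768^2 = 1073741824
2^31 = 2 * 2^30 = 2 * 1073741824 = 2147483648

Result: 2147483648
Multiplications needed: 8 (8 lines after 2^1)

2^31 = 2147483648. Using exponentiation by squaring, this requires 8 multiplications. The key idea: if the exponent is even, square the half-power; if odd, multiply by the base once.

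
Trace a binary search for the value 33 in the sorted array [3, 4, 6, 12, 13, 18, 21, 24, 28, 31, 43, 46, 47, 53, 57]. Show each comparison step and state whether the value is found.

Binary search for 33 in [3, 4, 6, 12, 13, 18, 21, 24, 28, 31, 43, 46, 47, 53, 57]:

lo=0, hi=14, mid=7, arr[mid]=24 -> 24 < 33, search right half
lo=8, hi=14, mid=11, arr[mid]=46 -> 46 > 33, search left half
lo=8, hi=10, mid=9, arr[mid]=31 -> 31 < 33, search right half
lo=10, hi=10, mid=10, arr[mid]=43 -> 43 > 33, search left half
lo=10 > hi=9, target 33 not found

Binary search determines that 33 is not in the array after 4 comparisons. The search space was exhausted without finding the target.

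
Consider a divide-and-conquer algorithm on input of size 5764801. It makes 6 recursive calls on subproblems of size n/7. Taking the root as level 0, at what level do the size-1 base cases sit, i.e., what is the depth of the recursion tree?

For divide and conquer with division factor 7:

Problem sizes at each level:
Level 0: 5764801
Level 1: 823543
Level 2: 117649
Level 3: 16807
Level 4: 2401
Level 5: 343
Level 6: 49
Level 7: 7
Level 8: 1

The root is level 0 and the size-1 base case is level 8 (the tree spans levels 0 through 8, i.e. 9 levels counting the root), so the depth is the number of divisions: log_7(5764801) = 8

The recursion tree depth is log_7(5764801) = 8. At each level, the problem size is divided by 7, so it takes 8 divisions to reduce to a base case of size 1. The algorithm makes 6 recursive calls at each level.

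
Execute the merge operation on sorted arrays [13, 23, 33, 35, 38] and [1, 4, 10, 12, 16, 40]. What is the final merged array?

Merging process:

Compare 13 vs 1: take 1 from right. Merged: [1]
Compare 13 vs 4: take 4 from right. Merged: [1, 4]
Compare 13 vs 10: take 10 from right. Merged: [1, 4, 10]
Compare 13 vs 12: take 12 from right. Merged: [1, 4, 10, 12]
Compare 13 vs 16: take 13 from left. Merged: [1, 4, 10, 12, 13]
Compare 23 vs 16: take 16 from right. Merged: [1, 4, 10, 12, 13, 16]
Compare 23 vs 40: take 23 from left. Merged: [1, 4, 10, 12, 13, 16, 23]
Compare 33 vs 40: take 33 from left. Merged: [1, 4, 10, 12, 13, 16, 23, 33]
Compare 35 vs 40: take 35 from left. Merged: [1, 4, 10, 12, 13, 16, 23, 33, 35]
Compare 38 vs 40: take 38 from left. Merged: [1, 4, 10, 12, 13, 16, 23, 33, 35, 38]
Append remaining from right: [40]. Merged: [1, 4, 10, 12, 13, 16, 23, 33, 35, 38, 40]

Final merged array: [1, 4, 10, 12, 13, 16, 23, 33, 35, 38, 40]
Total comparisons: 10

The merged array is [1, 4, 10, 12, 13, 16, 23, 33, 35, 38, 40], requiring 10 comparisons. The merge step runs in O(n) time where n is the total number of elements.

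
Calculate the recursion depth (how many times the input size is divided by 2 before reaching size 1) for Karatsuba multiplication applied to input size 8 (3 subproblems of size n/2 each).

For divide and conquer with division factor 2:

Problem sizes at each level:
Level 0: 8
Level 1: 4
Level 2: 2
Level 3: 1

The root is level 0 and the size-1 base case is level 3 (the tree spans levels 0 through 3, i.e. 4 levels counting the root), so the depth is the number of divisions: log_2(8) = 3

The recursion tree depth is log_2(8) = 3. At each level, the problem size is divided by 2, so it takes 3 divisions to reduce to a base case of size 1. The algorithm makes 3 recursive calls at each level.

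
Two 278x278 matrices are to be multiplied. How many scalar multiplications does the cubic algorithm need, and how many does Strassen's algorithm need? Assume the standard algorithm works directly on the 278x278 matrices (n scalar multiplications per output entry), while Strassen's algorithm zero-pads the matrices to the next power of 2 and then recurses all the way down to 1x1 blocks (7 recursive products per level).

Matrix multiplication for 278x278 matrices:

Strassen's algorithm requires power-of-2 dimensions. Pad 278x278 to 512x512 (next power of 2).

Standard algorithm: 278^3 = 21484952 multiplications
Strassen's algorithm: 7^(log2(512)) = 7^9 = 40353607 multiplications
Difference: 21484952 - 40353607 = -18868655 (Strassen uses MORE here due to padding overhead — for small or just-over-power-of-2 n, padding can outweigh the per-level savings)

Standard: 21484952 multiplications (278^3). Strassen: 40353607 multiplications (7^9, after padding to 512x512). Strassen reduces 8 recursive multiplications to 7 at each level.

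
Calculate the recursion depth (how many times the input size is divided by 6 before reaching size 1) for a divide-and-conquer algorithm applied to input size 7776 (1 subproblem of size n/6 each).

For divide and conquer with division factor 6:

Problem sizes at each level:
Level 0: 7776
Level 1: 1296
Level 2: 216
Level 3: 36
Level 4: 6
Level 5: 1

The root is level 0 and the size-1 base case is level 5 (the tree spans levels 0 through 5, i.e. 6 levels counting the root), so the depth is the number of divisions: log_6(7776) = 5

The recursion tree depth is log_6(7776) = 5. At each level, the problem size is divided by 6, so it takes 5 divisions to reduce to a base case of size 1. The algorithm makes 1 recursive call at each level.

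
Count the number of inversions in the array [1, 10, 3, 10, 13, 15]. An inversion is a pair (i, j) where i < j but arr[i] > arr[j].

Finding inversions in [1, 10, 3, 10, 13, 15]:

(1, 2): arr[1]=10 > arr[2]=3

Total inversions: 1

The array has 1 inversion(s): (1,2). Each pair (i,j) satisfies i < j and arr[i] > arr[j].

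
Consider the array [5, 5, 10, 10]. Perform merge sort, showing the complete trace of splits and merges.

Merge sort trace:

Split: [5, 5, 10, 10] -> [5, 5] and [10, 10]
  Split: [5, 5] -> [5] and [5]
  Merge: [5] + [5] -> [5, 5]
  Split: [10, 10] -> [10] and [10]
  Merge: [10] + [10] -> [10, 10]
Merge: [5, 5] + [10, 10] -> [5, 5, 10, 10]

Final sorted array: [5, 5, 10, 10]

The merge sort proceeds by recursively splitting the array and merging sorted halves.
After all merges, the sorted array is [5, 5, 10, 10].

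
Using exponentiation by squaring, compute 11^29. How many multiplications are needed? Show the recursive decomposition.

Computing 11^29 by squaring (build up from 11^1; each line after the first costs one multiplication):

11^1 = 11
11^2 = (11^1)^2 = 11^2 = 121
11^3 = 11 * 11^2 = 11 * 121 = 1331
11^6 = (11^3)^2 = 1331^2 = 1771561
11^7 = 11 * 11^6 = 11 * 1771561 = 19487171
11^14 = (11^7)^2 = 19487171^2 = 379749833583241
11^28 = (11^14)^2 = 379749833583241^2 = 144209936106499234037676064081
11^29 = 11 * 11^28 = 11 * 144209936106499234037676064081 = 1586309297171491574414436704891

Result: 1586309297171491574414436704891
Multiplications needed: 7 (7 lines after 11^1)

11^29 = 1586309297171491574414436704891. Using exponentiation by squaring, this requires 7 multiplications. The key idea: if the exponent is even, square the half-power; if odd, multiply by the base once.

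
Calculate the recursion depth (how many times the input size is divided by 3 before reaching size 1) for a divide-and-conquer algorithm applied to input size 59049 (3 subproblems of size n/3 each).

For divide and conquer with division factor 3:

Problem sizes at each level:
Level 0: 59049
Level 1: 19683
Level 2: 6561
Level 3: 2187
Level 4: 729
Level 5: 243
Level 6: 81
Level 7: 27
Level 8: 9
Level 9: 3
Level 10: 1

The root is level 0 and the size-1 base case is level 10 (the tree spans levels 0 through 10, i.e. 11 levels counting the root), so the depth is the number of divisions: log_3(59049) = 10

The recursion tree depth is log_3(59049) = 10. At each level, the problem size is divided by 3, so it takes 10 divisions to reduce to a base case of size 1. The algorithm makes 3 recursive calls at each level.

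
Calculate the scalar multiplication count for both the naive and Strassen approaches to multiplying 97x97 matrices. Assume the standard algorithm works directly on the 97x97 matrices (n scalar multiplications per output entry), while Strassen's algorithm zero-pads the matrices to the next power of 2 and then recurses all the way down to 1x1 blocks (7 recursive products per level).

Matrix multiplication for 97x97 matrices:

Strassen's algorithm requires power-of-2 dimensions. Pad 97x97 to 128x128 (next power of 2).

Standard algorithm: 97^3 = 912673 multiplications
Strassen's algorithm: 7^(log2(128)) = 7^7 = 823543 multiplications
Savings: 912673 - 823543 = 89130 multiplications

Standard: 912673 multiplications (97^3). Strassen: 823543 multiplications (7^7, after padding to 128x128). Strassen reduces 8 recursive multiplications to 7 at each level.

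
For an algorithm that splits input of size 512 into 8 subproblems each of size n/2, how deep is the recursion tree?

For divide and conquer with division factor 2:

Problem sizes at each level:
Level 0: 512
Level 1: 256
Level 2: 128
Level 3: 64
Level 4: 32
Level 5: 16
Level 6: 8
Level 7: 4
Level 8: 2
Level 9: 1

The root is level 0 and the size-1 base case is level 9 (the tree spans levels 0 through 9, i.e. 10 levels counting the root), so the depth is the number of divisions: log_2(512) = 9

The recursion tree depth is log_2(512) = 9. At each level, the problem size is divided by 2, so it takes 9 divisions to reduce to a base case of size 1. The algorithm makes 8 recursive calls at each level.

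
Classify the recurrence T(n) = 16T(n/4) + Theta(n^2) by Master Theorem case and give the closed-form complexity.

Master Theorem for T(n) = 16T(n/4) + O(n^2):

a = 16, b = 4, c = 2
log_b(a) = log_4(16) = 2.0000

Case 2: c = 2 = log_4(16) = 2.0000
T(n) = O(n^2 log n) = O(n^2 log n)

For T(n) = 16T(n/4) + O(n^2): log_4(16) = 2.0000. This is Case 2 of the Master Theorem (c = log_b(a), equal work at all levels), giving O(n^2 log n).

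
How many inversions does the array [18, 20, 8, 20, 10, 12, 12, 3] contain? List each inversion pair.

Finding inversions in [18, 20, 8, 20, 10, 12, 12, 3]:

(0, 2): arr[0]=18 > arr[2]=8
(0, 4): arr[0]=18 > arr[4]=10
(0, 5): arr[0]=18 > arr[5]=12
(0, 6): arr[0]=18 > arr[6]=12
(0, 7): arr[0]=18 > arr[7]=3
(1, 2): arr[1]=20 > arr[2]=8
(1, 4): arr[1]=20 > arr[4]=10
(1, 5): arr[1]=20 > arr[5]=12
(1, 6): arr[1]=20 > arr[6]=12
(1, 7): arr[1]=20 > arr[7]=3
(2, 7): arr[2]=8 > arr[7]=3
(3, 4): arr[3]=20 > arr[4]=10
(3, 5): arr[3]=20 > arr[5]=12
(3, 6): arr[3]=20 > arr[6]=12
(3, 7): arr[3]=20 > arr[7]=3
(4, 7): arr[4]=10 > arr[7]=3
(5, 7): arr[5]=12 > arr[7]=3
(6, 7): arr[6]=12 > arr[7]=3

Total inversions: 18

The array has 18 inversion(s): (0,2), (0,4), (0,5), (0,6), (0,7), (1,2), (1,4), (1,5), (1,6), (1,7), (2,7), (3,4), (3,5), (3,6), (3,7), (4,7), (5,7), (6,7). Each pair (i,j) satisfies i < j and arr[i] > arr[j].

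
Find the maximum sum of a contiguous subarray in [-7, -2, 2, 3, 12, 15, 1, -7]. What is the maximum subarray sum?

Using Kadane's algorithm on [-7, -2, 2, 3, 12, 15, 1, -7]:

Scanning through the array:
Position 1 (value -2): max_ending_here = -2, max_so_far = -2
Position 2 (value 2): max_ending_here = 2, max_so_far = 2
Position 3 (value 3): max_ending_here = 5, max_so_far = 5
Position 4 (value 12): max_ending_here = 17, max_so_far = 17
Position 5 (value 15): max_ending_here = 32, max_so_far = 32
Position 6 (value 1): max_ending_here = 33, max_so_far = 33
Position 7 (value -7): max_ending_here = 26, max_so_far = 33

Maximum subarray: [2, 3, 12, 15, 1]
Maximum sum: 33

The maximum subarray is [2, 3, 12, 15, 1] with sum 33. This subarray runs from index 2 to index 6.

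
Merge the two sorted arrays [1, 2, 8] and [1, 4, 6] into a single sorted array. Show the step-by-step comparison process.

Merging process:

Compare 1 vs 1: take 1 from left. Merged: [1]
Compare 2 vs 1: take 1 from right. Merged: [1, 1]
Compare 2 vs 4: take 2 from left. Merged: [1, 1, 2]
Compare 8 vs 4: take 4 from right. Merged: [1, 1, 2, 4]
Compare 8 vs 6: take 6 from right. Merged: [1, 1, 2, 4, 6]
Append remaining from left: [8]. Merged: [1, 1, 2, 4, 6, 8]

Final merged array: [1, 1, 2, 4, 6, 8]
Total comparisons: 5

The merged array is [1, 1, 2, 4, 6, 8], requiring 5 comparisons. The merge step runs in O(n) time where n is the total number of elements.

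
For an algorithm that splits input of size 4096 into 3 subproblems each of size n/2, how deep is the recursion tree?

For divide and conquer with division factor 2:

Problem sizes at each level:
Level 0: 4096
Level 1: 2048
Level 2: 1024
Level 3: 512
Level 4: 256
Level 5: 128
Level 6: 64
Level 7: 32
Level 8: 16
Level 9: 8
Level 10: 4
Level 11: 2
Level 12: 1

The root is level 0 and the size-1 base case is level 12 (the tree spans levels 0 through 12, i.e. 13 levels counting the root), so the depth is the number of divisions: log_2(4096) = 12

The recursion tree depth is log_2(4096) = 12. At each level, the problem size is divided by 2, so it takes 12 divisions to reduce to a base case of size 1. The algorithm makes 3 recursive calls at each level.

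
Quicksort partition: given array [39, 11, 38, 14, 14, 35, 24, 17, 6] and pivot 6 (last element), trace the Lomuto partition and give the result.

Lomuto partition with pivot = 6:

Initial array: [39, 11, 38, 14, 14, 35, 24, 17, 6]

arr[0]=39 > 6: no swap
arr[1]=11 > 6: no swap
arr[2]=38 > 6: no swap
arr[3]=14 > 6: no swap
arr[4]=14 > 6: no swap
arr[5]=35 > 6: no swap
arr[6]=24 > 6: no swap
arr[7]=17 > 6: no swap

Place pivot at position 0: [6, 11, 38, 14, 14, 35, 24, 17, 39]
Pivot position: 0

After partitioning with pivot 6, the array becomes [6, 11, 38, 14, 14, 35, 24, 17, 39]. The pivot is placed at index 0. All elements to the left of the pivot are <= 6, and all elements to the right are > 6.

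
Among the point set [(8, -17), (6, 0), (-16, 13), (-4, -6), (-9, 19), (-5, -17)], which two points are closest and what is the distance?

Computing all pairwise distances among 6 points:

d((8, -17), (6, 0)) = 17.1172
d((8, -17), (-16, 13)) = 38.4187
d((8, -17), (-4, -6)) = 16.2788
d((8, -17), (-9, 19)) = 39.8121
d((8, -17), (-5, -17)) = 13.0
d((6, 0), (-16, 13)) = 25.5539
d((6, 0), (-4, -6)) = 11.6619
d((6, 0), (-9, 19)) = 24.2074
d((6, 0), (-5, -17)) = 20.2485
d((-16, 13), (-4, -6)) = 22.4722
d((-16, 13), (-9, 19)) = 9.2195 <-- minimum
d((-16, 13), (-5, -17)) = 31.9531
d((-4, -6), (-9, 19)) = 25.4951
d((-4, -6), (-5, -17)) = 11.0454
d((-9, 19), (-5, -17)) = 36.2215

Closest pair: (-16, 13) and (-9, 19) with distance 9.2195

The closest pair is (-16, 13) and (-9, 19) with Euclidean distance 9.2195. For 6 points, brute-force pairwise comparison is shown above. For large n, the divide-and-conquer algorithm (sort by x, recurse on halves, check the dividing strip) achieves O(n log n).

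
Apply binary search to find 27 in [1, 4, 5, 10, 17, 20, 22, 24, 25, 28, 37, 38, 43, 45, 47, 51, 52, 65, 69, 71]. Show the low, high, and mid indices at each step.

Binary search for 27 in [1, 4, 5, 10, 17, 20, 22, 24, 25, 28, 37, 38, 43, 45, 47, 51, 52, 65, 69, 71]:

lo=0, hi=19, mid=9, arr[mid]=28 -> 28 > 27, search left half
lo=0, hi=8, mid=4, arr[mid]=17 -> 17 < 27, search right half
lo=5, hi=8, mid=6, arr[mid]=22 -> 22 < 27, search right half
lo=7, hi=8, mid=7, arr[mid]=24 -> 24 < 27, search right half
lo=8, hi=8, mid=8, arr[mid]=25 -> 25 < 27, search right half
lo=9 > hi=8, target 27 not found

Binary search determines that 27 is not in the array after 5 comparisons. The search space was exhausted without finding the target.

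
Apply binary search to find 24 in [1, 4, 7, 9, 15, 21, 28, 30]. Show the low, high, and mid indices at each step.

Binary search for 24 in [1, 4, 7, 9, 15, 21, 28, 30]:

lo=0, hi=7, mid=3, arr[mid]=9 -> 9 < 24, search right half
lo=4, hi=7, mid=5, arr[mid]=21 -> 21 < 24, search right half
lo=6, hi=7, mid=6, arr[mid]=28 -> 28 > 24, search left half
lo=6 > hi=5, target 24 not found

Binary search determines that 24 is not in the array after 3 comparisons. The search space was exhausted without finding the target.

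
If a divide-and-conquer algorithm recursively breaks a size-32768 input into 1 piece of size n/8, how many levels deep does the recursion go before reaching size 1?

For divide and conquer with division factor 8:

Problem sizes at each level:
Level 0: 32768
Level 1: 4096
Level 2: 512
Level 3: 64
Level 4: 8
Level 5: 1

The root is level 0 and the size-1 base case is level 5 (the tree spans levels 0 through 5, i.e. 6 levels counting the root), so the depth is the number of divisions: log_8(32768) = 5

The recursion tree depth is log_8(32768) = 5. At each level, the problem size is divided by 8, so it takes 5 divisions to reduce to a base case of size 1. The algorithm makes 1 recursive call at each level.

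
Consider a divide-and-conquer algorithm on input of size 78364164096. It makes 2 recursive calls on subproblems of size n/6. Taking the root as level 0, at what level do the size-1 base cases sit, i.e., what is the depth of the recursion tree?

For divide and conquer with division factor 6:

Problem sizes at each level:
Level 0: 78364164096
Level 1: 13060694016
Level 2: 2176782336
Level 3: 362797056
Level 4: 60466176
Level 5: 10077696
Level 6: 1679616
Level 7: 279936
Level 8: 46656
Level 9: 7776
Level 10: 1296
Level 11: 216
Level 12: 36
Level 13: 6
Level 14: 1

The root is level 0 and the size-1 base case is level 14 (the tree spans levels 0 through 14, i.e. 15 levels counting the root), so the depth is the number of divisions: log_6(78364164096) = 14

The recursion tree depth is log_6(78364164096) = 14. At each level, the problem size is divided by 6, so it takes 14 divisions to reduce to a base case of size 1. The algorithm makes 2 recursive calls at each level.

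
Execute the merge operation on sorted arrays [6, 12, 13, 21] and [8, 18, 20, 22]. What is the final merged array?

Merging process:

Compare 6 vs 8: take 6 from left. Merged: [6]
Compare 12 vs 8: take 8 from right. Merged: [6, 8]
Compare 12 vs 18: take 12 from left. Merged: [6, 8, 12]
Compare 13 vs 18: take 13 from left. Merged: [6, 8, 12, 13]
Compare 21 vs 18: take 18 from right. Merged: [6, 8, 12, 13, 18]
Compare 21 vs 20: take 20 from right. Merged: [6, 8, 12, 13, 18, 20]
Compare 21 vs 22: take 21 from left. Merged: [6, 8, 12, 13, 18, 20, 21]
Append remaining from right: [22]. Merged: [6, 8, 12, 13, 18, 20, 21, 22]

Final merged array: [6, 8, 12, 13, 18, 20, 21, 22]
Total comparisons: 7

The merged array is [6, 8, 12, 13, 18, 20, 21, 22], requiring 7 comparisons. The merge step runs in O(n) time where n is the total number of elements.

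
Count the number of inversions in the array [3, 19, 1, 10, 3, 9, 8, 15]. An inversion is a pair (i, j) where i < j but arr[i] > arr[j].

Finding inversions in [3, 19, 1, 10, 3, 9, 8, 15]:

(0, 2): arr[0]=3 > arr[2]=1
(1, 2): arr[1]=19 > arr[2]=1
(1, 3): arr[1]=19 > arr[3]=10
(1, 4): arr[1]=19 > arr[4]=3
(1, 5): arr[1]=19 > arr[5]=9
(1, 6): arr[1]=19 > arr[6]=8
(1, 7): arr[1]=19 > arr[7]=15
(3, 4): arr[3]=10 > arr[4]=3
(3, 5): arr[3]=10 > arr[5]=9
(3, 6): arr[3]=10 > arr[6]=8
(5, 6): arr[5]=9 > arr[6]=8

Total inversions: 11

The array has 11 inversion(s): (0,2), (1,2), (1,3), (1,4), (1,5), (1,6), (1,7), (3,4), (3,5), (3,6), (5,6). Each pair (i,j) satisfies i < j and arr[i] > arr[j].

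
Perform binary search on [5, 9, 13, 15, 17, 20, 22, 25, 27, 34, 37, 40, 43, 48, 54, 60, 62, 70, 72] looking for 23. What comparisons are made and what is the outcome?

Binary search for 23 in [5, 9, 13, 15, 17, 20, 22, 25, 27, 34, 37, 40, 43, 48, 54, 60, 62, 70, 72]:

lo=0, hi=18, mid=9, arr[mid]=34 -> 34 > 23, search left half
lo=0, hi=8, mid=4, arr[mid]=17 -> 17 < 23, search right half
lo=5, hi=8, mid=6, arr[mid]=22 -> 22 < 23, search right half
lo=7, hi=8, mid=7, arr[mid]=25 -> 25 > 23, search left half
lo=7 > hi=6, target 23 not found

Binary search determines that 23 is not in the array after 4 comparisons. The search space was exhausted without finding the target.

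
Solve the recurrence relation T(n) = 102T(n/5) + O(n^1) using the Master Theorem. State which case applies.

Master Theorem for T(n) = 102T(n/5) + O(n^1):

a = 102, b = 5, c = 1
log_b(a) = log_5(102) = 2.8737

Case 1: c = 1 < log_5(102) = 2.8737
T(n) = O(n^(log_5 102))

For T(n) = 102T(n/5) + O(n^1): log_5(102) = 2.8737. This is Case 1 of the Master Theorem (c < log_b(a), work dominated by leaves), giving O(n^(log_5 102)).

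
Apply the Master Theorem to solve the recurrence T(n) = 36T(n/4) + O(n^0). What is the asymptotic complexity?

Master Theorem for T(n) = 36T(n/4) + O(n^0):

a = 36, b = 4, c = 0
log_b(a) = log_4(36) = 2.5850

Case 1: c = 0 < log_4(36) = 2.5850
T(n) = O(n^(log_4 36))

For T(n) = 36T(n/4) + O(n^0): log_4(36) = 2.5850. This is Case 1 of the Master Theorem (c < log_b(a), work dominated by leaves), giving O(n^(log_4 36)).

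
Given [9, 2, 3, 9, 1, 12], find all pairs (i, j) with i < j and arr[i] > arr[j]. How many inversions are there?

Finding inversions in [9, 2, 3, 9, 1, 12]:

(0, 1): arr[0]=9 > arr[1]=2
(0, 2): arr[0]=9 > arr[2]=3
(0, 4): arr[0]=9 > arr[4]=1
(1, 4): arr[1]=2 > arr[4]=1
(2, 4): arr[2]=3 > arr[4]=1
(3, 4): arr[3]=9 > arr[4]=1

Total inversions: 6

The array has 6 inversion(s): (0,1), (0,2), (0,4), (1,4), (2,4), (3,4). Each pair (i,j) satisfies i < j and arr[i] > arr[j].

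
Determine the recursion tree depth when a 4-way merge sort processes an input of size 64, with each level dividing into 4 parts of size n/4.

For divide and conquer with division factor 4:

Problem sizes at each level:
Level 0: 64
Level 1: 16
Level 2: 4
Level 3: 1

The root is level 0 and the size-1 base case is level 3 (the tree spans levels 0 through 3, i.e. 4 levels counting the root), so the depth is the number of divisions: log_4(64) = 3

The recursion tree depth is log_4(64) = 3. At each level, the problem size is divided by 4, so it takes 3 divisions to reduce to a base case of size 1. The algorithm makes 4 recursive calls at each level.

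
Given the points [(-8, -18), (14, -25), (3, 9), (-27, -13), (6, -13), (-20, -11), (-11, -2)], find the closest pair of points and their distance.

Computing all pairwise distances among 7 points:

d((-8, -18), (14, -25)) = 23.0868
d((-8, -18), (3, 9)) = 29.1548
d((-8, -18), (-27, -13)) = 19.6469
d((-8, -18), (6, -13)) = 14.8661
d((-8, -18), (-20, -11)) = 13.8924
d((-8, -18), (-11, -2)) = 16.2788
d((14, -25), (3, 9)) = 35.7351
d((14, -25), (-27, -13)) = 42.72
d((14, -25), (6, -13)) = 14.4222
d((14, -25), (-20, -11)) = 36.7696
d((14, -25), (-11, -2)) = 33.9706
d((3, 9), (-27, -13)) = 37.2022
d((3, 9), (6, -13)) = 22.2036
d((3, 9), (-20, -11)) = 30.4795
d((3, 9), (-11, -2)) = 17.8045
d((-27, -13), (6, -13)) = 33.0
d((-27, -13), (-20, -11)) = 7.2801 <-- minimum
d((-27, -13), (-11, -2)) = 19.4165
d((6, -13), (-20, -11)) = 26.0768
d((6, -13), (-11, -2)) = 20.2485
d((-20, -11), (-11, -2)) = 12.7279

Closest pair: (-27, -13) and (-20, -11) with distance 7.2801

The closest pair is (-27, -13) and (-20, -11) with Euclidean distance 7.2801. For 7 points, brute-force pairwise comparison is shown above. For large n, the divide-and-conquer algorithm (sort by x, recurse on halves, check the dividing strip) achieves O(n log n).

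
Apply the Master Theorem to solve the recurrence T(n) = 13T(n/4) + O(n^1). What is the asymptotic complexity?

Master Theorem for T(n) = 13T(n/4) + O(n^1):

a = 13, b = 4, c = 1
log_b(a) = log_4(13) = 1.8502

Case 1: c = 1 < log_4(13) = 1.8502
T(n) = O(n^(log_4 13))

For T(n) = 13T(n/4) + O(n^1): log_4(13) = 1.8502. This is Case 1 of the Master Theorem (c < log_b(a), work dominated by leaves), giving O(n^(log_4 13)).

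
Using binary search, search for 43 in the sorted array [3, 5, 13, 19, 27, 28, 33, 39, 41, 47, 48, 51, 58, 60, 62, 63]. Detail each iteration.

Binary search for 43 in [3, 5, 13, 19, 27, 28, 33, 39, 41, 47, 48, 51, 58, 60, 62, 63]:

lo=0, hi=15, mid=7, arr[mid]=39 -> 39 < 43, search right half
lo=8, hi=15, mid=11, arr[mid]=51 -> 51 > 43, search left half
lo=8, hi=10, mid=9, arr[mid]=47 -> 47 > 43, search left half
lo=8, hi=8, mid=8, arr[mid]=41 -> 41 < 43, search right half
lo=9 > hi=8, target 43 not found

Binary search determines that 43 is not in the array after 4 comparisons. The search space was exhausted without finding the target.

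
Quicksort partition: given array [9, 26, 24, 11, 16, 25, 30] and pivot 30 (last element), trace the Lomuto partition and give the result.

Lomuto partition with pivot = 30:

Initial array: [9, 26, 24, 11, 16, 25, 30]

arr[0]=9 <= 30: swap with position 0, array becomes [9, 26, 24, 11, 16, 25, 30]
arr[1]=26 <= 30: swap with position 1, array becomes [9, 26, 24, 11, 16, 25, 30]
arr[2]=24 <= 30: swap with position 2, array becomes [9, 26, 24, 11, 16, 25, 30]
arr[3]=11 <= 30: swap with position 3, array becomes [9, 26, 24, 11, 16, 25, 30]
arr[4]=16 <= 30: swap with position 4, array becomes [9, 26, 24, 11, 16, 25, 30]
arr[5]=25 <= 30: swap with position 5, array becomes [9, 26, 24, 11, 16, 25, 30]

Place pivot at position 6: [9, 26, 24, 11, 16, 25, 30]
Pivot position: 6

After partitioning with pivot 30, the array becomes [9, 26, 24, 11, 16, 25, 30]. The pivot is placed at index 6. All elements to the left of the pivot are <= 30, and all elements to the right are > 30.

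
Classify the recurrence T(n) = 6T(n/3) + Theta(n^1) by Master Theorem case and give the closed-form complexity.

Master Theorem for T(n) = 6T(n/3) + O(n^1):

a = 6, b = 3, c = 1
log_b(a) = log_3(6) = 1.6309

Case 1: c = 1 < log_3(6) = 1.6309
T(n) = O(n^(log_3 6))

For T(n) = 6T(n/3) + O(n^1): log_3(6) = 1.6309. This is Case 1 of the Master Theorem (c < log_b(a), work dominated by leaves), giving O(n^(log_3 6)).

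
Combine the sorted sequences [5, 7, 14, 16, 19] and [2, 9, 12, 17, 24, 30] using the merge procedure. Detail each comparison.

Merging process:

Compare 5 vs 2: take 2 from right. Merged: [2]
Compare 5 vs 9: take 5 from left. Merged: [2, 5]
Compare 7 vs 9: take 7 from left. Merged: [2, 5, 7]
Compare 14 vs 9: take 9 from right. Merged: [2, 5, 7, 9]
Compare 14 vs 12: take 12 from right. Merged: [2, 5, 7, 9, 12]
Compare 14 vs 17: take 14 from left. Merged: [2, 5, 7, 9, 12, 14]
Compare 16 vs 17: take 16 from left. Merged: [2, 5, 7, 9, 12, 14, 16]
Compare 19 vs 17: take 17 from right. Merged: [2, 5, 7, 9, 12, 14, 16, 17]
Compare 19 vs 24: take 19 from left. Merged: [2, 5, 7, 9, 12, 14, 16, 17, 19]
Append remaining from right: [24, 30]. Merged: [2, 5, 7, 9, 12, 14, 16, 17, 19, 24, 30]

Final merged array: [2, 5, 7, 9, 12, 14, 16, 17, 19, 24, 30]
Total comparisons: 9

The merged array is [2, 5, 7, 9, 12, 14, 16, 17, 19, 24, 30], requiring 9 comparisons. The merge step runs in O(n) time where n is the total number of elements.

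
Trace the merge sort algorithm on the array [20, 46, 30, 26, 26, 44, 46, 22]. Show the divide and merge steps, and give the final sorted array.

Merge sort trace:

Split: [20, 46, 30, 26, 26, 44, 46, 22] -> [20, 46, 30, 26] and [26, 44, 46, 22]
  Split: [20, 46, 30, 26] -> [20, 46] and [30, 26]
    Split: [20, 46] -> [20] and [46]
    Merge: [20] + [46] -> [20, 46]
    Split: [30, 26] -> [30] and [26]
    Merge: [30] + [26] -> [26, 30]
  Merge: [20, 46] + [26, 30] -> [20, 26, 30, 46]
  Split: [26, 44, 46, 22] -> [26, 44] and [46, 22]
    Split: [26, 44] -> [26] and [44]
    Merge: [26] + [44] -> [26, 44]
    Split: [46, 22] -> [46] and [22]
    Merge: [46] + [22] -> [22, 46]
  Merge: [26, 44] + [22, 46] -> [22, 26, 44, 46]
Merge: [20, 26, 30, 46] + [22, 26, 44, 46] -> [20, 22, 26, 26, 30, 44, 46, 46]

Final sorted array: [20, 22, 26, 26, 30, 44, 46, 46]

The merge sort proceeds by recursively splitting the array and merging sorted halves.
After all merges, the sorted array is [20, 22, 26, 26, 30, 44, 46, 46].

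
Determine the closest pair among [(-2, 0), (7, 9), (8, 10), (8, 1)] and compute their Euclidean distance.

Computing all pairwise distances among 4 points:

d((-2, 0), (7, 9)) = 12.7279
d((-2, 0), (8, 10)) = 14.1421
d((-2, 0), (8, 1)) = 10.0499
d((7, 9), (8, 10)) = 1.4142 <-- minimum
d((7, 9), (8, 1)) = 8.0623
d((8, 10), (8, 1)) = 9.0

Closest pair: (7, 9) and (8, 10) with distance 1.4142

The closest pair is (7, 9) and (8, 10) with Euclidean distance 1.4142. For 4 points, brute-force pairwise comparison is shown above. For large n, the divide-and-conquer algorithm (sort by x, recurse on halves, check the dividing strip) achieves O(n log n).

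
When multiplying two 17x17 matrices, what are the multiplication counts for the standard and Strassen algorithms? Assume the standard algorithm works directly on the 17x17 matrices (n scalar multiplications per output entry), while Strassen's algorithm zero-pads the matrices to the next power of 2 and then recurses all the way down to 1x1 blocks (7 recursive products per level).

Matrix multiplication for 17x17 matrices:

Strassen's algorithm requires power-of-2 dimensions. Pad 17x17 to 32x32 (next power of 2).

Standard algorithm: 17^3 = 4913 multiplications
Strassen's algorithm: 7^(log2(32)) = 7^5 = 16807 multiplications
Difference: 4913 - 16807 = -11894 (Strassen uses MORE here due to padding overhead — for small or just-over-power-of-2 n, padding can outweigh the per-level savings)

Standard: 4913 multiplications (17^3). Strassen: 16807 multiplications (7^5, after padding to 32x32). Strassen reduces 8 recursive multiplications to 7 at each level.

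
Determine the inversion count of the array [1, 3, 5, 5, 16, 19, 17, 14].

Finding inversions in [1, 3, 5, 5, 16, 19, 17, 14]:

(4, 7): arr[4]=16 > arr[7]=14
(5, 6): arr[5]=19 > arr[6]=17
(5, 7): arr[5]=19 > arr[7]=14
(6, 7): arr[6]=17 > arr[7]=14

Total inversions: 4

The array has 4 inversion(s): (4,7), (5,6), (5,7), (6,7). Each pair (i,j) satisfies i < j and arr[i] > arr[j].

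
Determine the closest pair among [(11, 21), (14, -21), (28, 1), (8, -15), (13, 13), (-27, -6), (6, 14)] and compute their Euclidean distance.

Computing all pairwise distances among 7 points:

d((11, 21), (14, -21)) = 42.107
d((11, 21), (28, 1)) = 26.2488
d((11, 21), (8, -15)) = 36.1248
d((11, 21), (13, 13)) = 8.2462
d((11, 21), (-27, -6)) = 46.6154
d((11, 21), (6, 14)) = 8.6023
d((14, -21), (28, 1)) = 26.0768
d((14, -21), (8, -15)) = 8.4853
d((14, -21), (13, 13)) = 34.0147
d((14, -21), (-27, -6)) = 43.6578
d((14, -21), (6, 14)) = 35.9026
d((28, 1), (8, -15)) = 25.6125
d((28, 1), (13, 13)) = 19.2094
d((28, 1), (-27, -6)) = 55.4437
d((28, 1), (6, 14)) = 25.5539
d((8, -15), (13, 13)) = 28.4429
d((8, -15), (-27, -6)) = 36.1386
d((8, -15), (6, 14)) = 29.0689
d((13, 13), (-27, -6)) = 44.2832
d((13, 13), (6, 14)) = 7.0711 <-- minimum
d((-27, -6), (6, 14)) = 38.5876

Closest pair: (13, 13) and (6, 14) with distance 7.0711

The closest pair is (13, 13) and (6, 14) with Euclidean distance 7.0711. For 7 points, brute-force pairwise comparison is shown above. For large n, the divide-and-conquer algorithm (sort by x, recurse on halves, check the dividing strip) achieves O(n log n).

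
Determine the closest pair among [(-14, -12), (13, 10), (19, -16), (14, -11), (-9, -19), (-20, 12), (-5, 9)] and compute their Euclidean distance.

Computing all pairwise distances among 7 points:

d((-14, -12), (13, 10)) = 34.8281
d((-14, -12), (19, -16)) = 33.2415
d((-14, -12), (14, -11)) = 28.0179
d((-14, -12), (-9, -19)) = 8.6023
d((-14, -12), (-20, 12)) = 24.7386
d((-14, -12), (-5, 9)) = 22.8473
d((13, 10), (19, -16)) = 26.6833
d((13, 10), (14, -11)) = 21.0238
d((13, 10), (-9, -19)) = 36.4005
d((13, 10), (-20, 12)) = 33.0606
d((13, 10), (-5, 9)) = 18.0278
d((19, -16), (14, -11)) = 7.0711 <-- minimum
d((19, -16), (-9, -19)) = 28.1603
d((19, -16), (-20, 12)) = 48.0104
d((19, -16), (-5, 9)) = 34.6554
d((14, -11), (-9, -19)) = 24.3516
d((14, -11), (-20, 12)) = 41.0488
d((14, -11), (-5, 9)) = 27.5862
d((-9, -19), (-20, 12)) = 32.8938
d((-9, -19), (-5, 9)) = 28.2843
d((-20, 12), (-5, 9)) = 15.2971

Closest pair: (19, -16) and (14, -11) with distance 7.0711

The closest pair is (19, -16) and (14, -11) with Euclidean distance 7.0711. For 7 points, brute-force pairwise comparison is shown above. For large n, the divide-and-conquer algorithm (sort by x, recurse on halves, check the dividing strip) achieves O(n log n).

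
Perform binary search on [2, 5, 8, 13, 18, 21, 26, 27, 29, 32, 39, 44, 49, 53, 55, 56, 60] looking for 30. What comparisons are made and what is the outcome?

Binary search for 30 in [2, 5, 8, 13, 18, 21, 26, 27, 29, 32, 39, 44, 49, 53, 55, 56, 60]:

lo=0, hi=16, mid=8, arr[mid]=29 -> 29 < 30, search right half
lo=9, hi=16, mid=12, arr[mid]=49 -> 49 > 30, search left half
lo=9, hi=11, mid=10, arr[mid]=39 -> 39 > 30, search left half
lo=9, hi=9, mid=9, arr[mid]=32 -> 32 > 30, search left half
lo=9 > hi=8, target 30 not found

Binary search determines that 30 is not in the array after 4 comparisons. The search space was exhausted without finding the target.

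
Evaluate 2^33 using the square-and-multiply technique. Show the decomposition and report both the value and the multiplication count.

Computing 2^33 by squaring (build up from 2^1; each line after the first costs one multiplication):

2^1 = 2
2^2 = (2^1)^2 = 2^2 = 4
2^4 = (2^2)^2 = 4^2 = 16
2^8 = (2^4)^2 = 16^2 = 256
2^16 = (2^8)^2 = 256^2 = 65536
2^32 = (2^16)^2 = 65536^2 = 4294967296
2^33 = 2 * 2^32 = 2 * 4294967296 = 8589934592

Result: 8589934592
Multiplications needed: 6 (6 lines after 2^1)

2^33 = 8589934592. Using exponentiation by squaring, this requires 6 multiplications. The key idea: if the exponent is even, square the half-power; if odd, multiply by the base once.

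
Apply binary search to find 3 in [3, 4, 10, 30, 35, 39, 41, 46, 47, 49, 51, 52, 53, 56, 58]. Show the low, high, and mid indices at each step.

Binary search for 3 in [3, 4, 10, 30, 35, 39, 41, 46, 47, 49, 51, 52, 53, 56, 58]:

lo=0, hi=14, mid=7, arr[mid]=46 -> 46 > 3, search left half
lo=0, hi=6, mid=3, arr[mid]=30 -> 30 > 3, search left half
lo=0, hi=2, mid=1, arr[mid]=4 -> 4 > 3, search left half
lo=0, hi=0, mid=0, arr[mid]=3 -> Found target at index 0!

Binary search finds 3 at index 0 after 4 comparisons. The search repeatedly halves the search space by comparing with the middle element.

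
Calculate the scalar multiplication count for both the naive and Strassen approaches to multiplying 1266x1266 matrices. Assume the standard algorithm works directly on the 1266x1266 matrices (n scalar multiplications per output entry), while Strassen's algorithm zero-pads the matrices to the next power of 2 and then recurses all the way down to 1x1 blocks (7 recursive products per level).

Matrix multiplication for 1266x1266 matrices:

Strassen's algorithm requires power-of-2 dimensions. Pad 1266x1266 to 2048x2048 (next power of 2).

Standard algorithm: 1266^3 = 2029089096 multiplications
Strassen's algorithm: 7^(log2(2048)) = 7^11 = 1977326743 multiplications
Savings: 2029089096 - 1977326743 = 51762353 multiplications

Standard: 2029089096 multiplications (1266^3). Strassen: 1977326743 multiplications (7^11, after padding to 2048x2048). Strassen reduces 8 recursive multiplications to 7 at each level.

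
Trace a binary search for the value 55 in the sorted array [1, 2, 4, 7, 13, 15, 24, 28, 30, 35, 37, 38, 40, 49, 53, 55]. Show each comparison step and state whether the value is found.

Binary search for 55 in [1, 2, 4, 7, 13, 15, 24, 28, 30, 35, 37, 38, 40, 49, 53, 55]:

lo=0, hi=15, mid=7, arr[mid]=28 -> 28 < 55, search right half
lo=8, hi=15, mid=11, arr[mid]=38 -> 38 < 55, search right half
lo=12, hi=15, mid=13, arr[mid]=49 -> 49 < 55, search right half
lo=14, hi=15, mid=14, arr[mid]=53 -> 53 < 55, search right half
lo=15, hi=15, mid=15, arr[mid]=55 -> Found target at index 15!

Binary search finds 55 at index 15 after 5 comparisons. The search repeatedly halves the search space by comparing with the middle element.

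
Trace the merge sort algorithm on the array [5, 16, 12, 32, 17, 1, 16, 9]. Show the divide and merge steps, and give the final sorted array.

Merge sort trace:

Split: [5, 16, 12, 32, 17, 1, 16, 9] -> [5, 16, 12, 32] and [17, 1, 16, 9]
  Split: [5, 16, 12, 32] -> [5, 16] and [12, 32]
    Split: [5, 16] -> [5] and [16]
    Merge: [5] + [16] -> [5, 16]
    Split: [12, 32] -> [12] and [32]
    Merge: [12] + [32] -> [12, 32]
  Merge: [5, 16] + [12, 32] -> [5, 12, 16, 32]
  Split: [17, 1, 16, 9] -> [17, 1] and [16, 9]
    Split: [17, 1] -> [17] and [1]
    Merge: [17] + [1] -> [1, 17]
    Split: [16, 9] -> [16] and [9]
    Merge: [16] + [9] -> [9, 16]
  Merge: [1, 17] + [9, 16] -> [1, 9, 16, 17]
Merge: [5, 12, 16, 32] + [1, 9, 16, 17] -> [1, 5, 9, 12, 16, 16, 17, 32]

Final sorted array: [1, 5, 9, 12, 16, 16, 17, 32]

The merge sort proceeds by recursively splitting the array and merging sorted halves.
After all merges, the sorted array is [1, 5, 9, 12, 16, 16, 17, 32].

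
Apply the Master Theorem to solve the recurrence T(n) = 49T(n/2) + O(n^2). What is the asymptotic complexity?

Master Theorem for T(n) = 49T(n/2) + O(n^2):

a = 49, b = 2, c = 2
log_b(a) = log_2(49) = 5.6147

Case 1: c = 2 < log_2(49) = 5.6147
T(n) = O(n^(log_2 49))

For T(n) = 49T(n/2) + O(n^2): log_2(49) = 5.6147. This is Case 1 of the Master Theorem (c < log_b(a), work dominated by leaves), giving O(n^(log_2 49)).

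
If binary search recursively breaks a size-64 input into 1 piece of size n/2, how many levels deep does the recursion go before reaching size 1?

For divide and conquer with division factor 2:

Problem sizes at each level:
Level 0: 64
Level 1: 32
Level 2: 16
Level 3: 8
Level 4: 4
Level 5: 2
Level 6: 1

The root is level 0 and the size-1 base case is level 6 (the tree spans levels 0 through 6, i.e. 7 levels counting the root), so the depth is the number of divisions: log_2(64) = 6

The recursion tree depth is log_2(64) = 6. At each level, the problem size is divided by 2, so it takes 6 divisions to reduce to a base case of size 1. The algorithm makes 1 recursive call at each level.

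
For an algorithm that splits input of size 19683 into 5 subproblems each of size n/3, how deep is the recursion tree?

For divide and conquer with division factor 3:

Problem sizes at each level:
Level 0: 19683
Level 1: 6561
Level 2: 2187
Level 3: 729
Level 4: 243
Level 5: 81
Level 6: 27
Level 7: 9
Level 8: 3
Level 9: 1

The root is level 0 and the size-1 base case is level 9 (the tree spans levels 0 through 9, i.e. 10 levels counting the root), so the depth is the number of divisions: log_3(19683) = 9

The recursion tree depth is log_3(19683) = 9. At each level, the problem size is divided by 3, so it takes 9 divisions to reduce to a base case of size 1. The algorithm makes 5 recursive calls at each level.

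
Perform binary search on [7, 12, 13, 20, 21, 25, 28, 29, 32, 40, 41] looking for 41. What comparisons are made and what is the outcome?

Binary search for 41 in [7, 12, 13, 20, 21, 25, 28, 29, 32, 40, 41]:

lo=0, hi=10, mid=5, arr[mid]=25 -> 25 < 41, search right half
lo=6, hi=10, mid=8, arr[mid]=32 -> 32 < 41, search right half
lo=9, hi=10, mid=9, arr[mid]=40 -> 40 < 41, search right half
lo=10, hi=10, mid=10, arr[mid]=41 -> Found target at index 10!

Binary search finds 41 at index 10 after 4 comparisons. The search repeatedly halves the search space by comparing with the middle element.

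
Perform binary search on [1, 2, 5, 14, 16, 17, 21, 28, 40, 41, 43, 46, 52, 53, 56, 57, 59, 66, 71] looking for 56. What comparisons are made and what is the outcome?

Binary search for 56 in [1, 2, 5, 14, 16, 17, 21, 28, 40, 41, 43, 46, 52, 53, 56, 57, 59, 66, 71]:

lo=0, hi=18, mid=9, arr[mid]=41 -> 41 < 56, search right half
lo=10, hi=18, mid=14, arr[mid]=56 -> Found target at index 14!

Binary search finds 56 at index 14 after 2 comparisons. The search repeatedly halves the search space by comparing with the middle element.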